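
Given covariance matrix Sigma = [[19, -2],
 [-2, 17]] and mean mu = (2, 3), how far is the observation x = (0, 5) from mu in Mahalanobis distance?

Step 1 — centre the observation: (x - mu) = (-2, 2).

Step 2 — invert Sigma. det(Sigma) = 19·17 - (-2)² = 319.
  Sigma^{-1} = (1/det) · [[d, -b], [-b, a]] = [[0.0533, 0.0063],
 [0.0063, 0.0596]].

Step 3 — form the quadratic (x - mu)^T · Sigma^{-1} · (x - mu):
  Sigma^{-1} · (x - mu) = (-0.094, 0.1066).
  (x - mu)^T · [Sigma^{-1} · (x - mu)] = (-2)·(-0.094) + (2)·(0.1066) = 0.4013.

Step 4 — take square root: d = √(0.4013) ≈ 0.6334.

d(x, mu) = √(0.4013) ≈ 0.6334


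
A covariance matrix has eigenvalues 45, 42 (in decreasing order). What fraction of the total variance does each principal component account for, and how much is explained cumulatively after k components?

Step 1 — total variance = trace(Sigma) = Σ λ_i = 45 + 42 = 87.

Step 2 — fraction explained by component i = λ_i / Σ λ:
  PC1: 45/87 = 0.5172
  PC2: 42/87 = 0.4828

Step 3 — cumulative fraction after k components = (λ_1 + ... + λ_k) / Σ λ:
  k = 1: 45/87 = 0.5172
  k = 2: (45 + 42)/87 = 87/87 = 1

Summary (fraction, with percent):

explained: PC1 0.5172 (51.72%), PC2 0.4828 (48.28%);  cumulative: 0.5172, 1


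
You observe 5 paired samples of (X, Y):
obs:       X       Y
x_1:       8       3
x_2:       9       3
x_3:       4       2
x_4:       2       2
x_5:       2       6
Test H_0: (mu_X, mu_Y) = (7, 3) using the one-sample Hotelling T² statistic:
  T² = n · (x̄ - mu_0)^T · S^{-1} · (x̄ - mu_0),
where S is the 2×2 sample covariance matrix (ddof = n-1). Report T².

Step 1 — sample mean vector:
  mean(X) = (8 + 9 + 4 + 2 + 2) / 5 = 25/5 = 5
  mean(Y) = (3 + 3 + 2 + 2 + 6) / 5 = 16/5 = 3.2
  x̄ = (5, 3.2),  deviation x̄ - mu_0 = (5, 3.2) - (7, 3) = (-2, 0.2).

Step 2 — sample covariance matrix, S[i,j] = (1/(n-1)) · Σ_k (x_{k,i} - mean_i) · (x_{k,j} - mean_j), divisor n-1 = 4:
  S[X,X] = ((3)·(3) + (4)·(4) + (-1)·(-1) + (-3)·(-3) + (-3)·(-3)) / 4 = 44/4 = 11
  S[X,Y] = ((3)·(-0.2) + (4)·(-0.2) + (-1)·(-1.2) + (-3)·(-1.2) + (-3)·(2.8)) / 4 = -5/4 = -1.25
  S[Y,Y] = ((-0.2)·(-0.2) + (-0.2)·(-0.2) + (-1.2)·(-1.2) + (-1.2)·(-1.2) + (2.8)·(2.8)) / 4 = 10.8/4 = 2.7
  S = [[11, -1.25],
 [-1.25, 2.7]].

Step 3 — invert S. det(S) = 11·2.7 - (-1.25)² = 28.1375.
  S^{-1} = (1/det) · [[d, -b], [-b, a]] = [[0.096, 0.0444],
 [0.0444, 0.3909]].

Step 4 — quadratic form (x̄ - mu_0)^T · S^{-1} · (x̄ - mu_0):
  S^{-1} · (x̄ - mu_0) = (-0.183, -0.0107),
  (x̄ - mu_0)^T · [...] = (-2)·(-0.183) + (0.2)·(-0.0107) = 0.3639.

Step 5 — scale by n: T² = 5 · 0.3639 = 1.8196.

T² ≈ 1.8196


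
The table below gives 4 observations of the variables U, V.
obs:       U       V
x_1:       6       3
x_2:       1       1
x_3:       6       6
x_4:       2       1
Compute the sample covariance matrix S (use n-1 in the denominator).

Step 1 — column means:
  mean(U) = (6 + 1 + 6 + 2) / 4 = 15/4 = 3.75
  mean(V) = (3 + 1 + 6 + 1) / 4 = 11/4 = 2.75

Step 2 — sample covariance S[i,j] = (1/(n-1)) · Σ_k (x_{k,i} - mean_i) · (x_{k,j} - mean_j), with n-1 = 3.
  S[U,U] = ((2.25)·(2.25) + (-2.75)·(-2.75) + (2.25)·(2.25) + (-1.75)·(-1.75)) / 3 = 20.75/3 = 6.9167
  S[U,V] = ((2.25)·(0.25) + (-2.75)·(-1.75) + (2.25)·(3.25) + (-1.75)·(-1.75)) / 3 = 15.75/3 = 5.25
  S[V,V] = ((0.25)·(0.25) + (-1.75)·(-1.75) + (3.25)·(3.25) + (-1.75)·(-1.75)) / 3 = 16.75/3 = 5.5833

S is symmetric (S[j,i] = S[i,j]). Assembling:

S = [[6.9167, 5.25],
 [5.25, 5.5833]]


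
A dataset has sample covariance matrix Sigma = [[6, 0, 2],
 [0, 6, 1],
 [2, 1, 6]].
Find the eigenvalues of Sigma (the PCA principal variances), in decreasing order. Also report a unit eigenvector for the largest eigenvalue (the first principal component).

Step 1 — characteristic polynomial p(λ) = det(λI - Sigma) = λ³ - tr·λ² + c_1·λ - det, where tr = trace, c_1 = sum of the principal 2×2 minors, det = det(Sigma):
  tr = 6 + 6 + 6 = 18,
  c_1 = (6·6 - (0)²) + (6·6 - (2)²) + (6·6 - (1)²) = 36 + 32 + 35 = 103,
  det = 6·(6·6 - (1)²) - (0)·((0)·6 - (1)·(2)) + (2)·((0)·(1) - 6·(2)) = 6·(35) - (0)·(-2) + (2)·(-12) = 186.
  So p(λ) = λ³ - 18λ² + 103λ - 186.
Step 2 — look for an integer root (rational root theorem: any rational root is an integer divisor of 186). Testing λ = 6:
  p(6) = 216 - 648 + 618 - 186 = 0  ✓
  Dividing out (λ - 6): p(λ) = (λ - 6)(λ² - 12λ + 31).
Step 3 — remaining eigenvalues from the quadratic λ² - 12λ + 31 = 0:
  Δ = 12² - 4·31 = 144 - 124 = 20,  λ = (12 ± √20)/2 = (12 ± 4.4721)/2 ≈ 8.2361 or 3.7639.
  Sorted: λ_1 = 8.2361,  λ_2 = 6,  λ_3 = 3.7639  (check: sum = 18 = tr ✓).

Step 4 — unit eigenvector for λ_1 ≈ 8.2361: v spans the null space of (Sigma - λ_1 I), whose rows are
  r_1 = (-2.2361, 0, 2),  r_2 = (0, -2.2361, 1),  r_3 = (2, 1, -2.2361).
  v is orthogonal to every row, so take v ∝ r_1 × r_2 = ((0)·(1) - (2)·(-2.2361), (2)·(0) - (-2.2361)·(1), (-2.2361)·(-2.2361) - (0)·(0)) ≈ (4.4721, 2.2361, 5).
  Let u = (4.4721, 2.2361, 5).
  ||u|| = √((4.4721)² + (2.2361)² + (5)²) = √(50) ≈ 7.0711,  v_1 = u/||u|| ≈ (0.6325, 0.3162, 0.7071) (||v_1|| = 1).

λ_1 = 8.2361,  λ_2 = 6,  λ_3 = 3.7639;  v_1 ≈ (0.6325, 0.3162, 0.7071)


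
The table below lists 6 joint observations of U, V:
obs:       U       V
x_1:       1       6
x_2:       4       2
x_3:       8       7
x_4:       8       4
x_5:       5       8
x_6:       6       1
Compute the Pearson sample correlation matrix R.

Step 1 — column means:
  mean(U) = (1 + 4 + 8 + 8 + 5 + 6) / 6 = 32/6 = 5.3333
  mean(V) = (6 + 2 + 7 + 4 + 8 + 1) / 6 = 28/6 = 4.6667

Step 2 — sample variances and covariances s[i,j] = (1/(n-1)) · Σ_k (x_{k,i} - mean_i) · (x_{k,j} - mean_j), with n-1 = 5:
  s[U,U] = ((-4.3333)·(-4.3333) + (-1.3333)·(-1.3333) + (2.6667)·(2.6667) + (2.6667)·(2.6667) + (-0.3333)·(-0.3333) + (0.6667)·(0.6667)) / 5 = 35.3333/5 = 7.0667
  s[U,V] = ((-4.3333)·(1.3333) + (-1.3333)·(-2.6667) + (2.6667)·(2.3333) + (2.6667)·(-0.6667) + (-0.3333)·(3.3333) + (0.6667)·(-3.6667)) / 5 = -1.3333/5 = -0.2667
  s[V,V] = ((1.3333)·(1.3333) + (-2.6667)·(-2.6667) + (2.3333)·(2.3333) + (-0.6667)·(-0.6667) + (3.3333)·(3.3333) + (-3.6667)·(-3.6667)) / 5 = 39.3333/5 = 7.8667
  Sample standard deviations s_i = √(s[i,i]):
  s(U) = √(7.0667) = 2.6583
  s(V) = √(7.8667) = 2.8048

Step 3 — r_{ij} = s_{ij} / (s_i · s_j):
  r[U,U] = 1 (diagonal).
  r[U,V] = -0.2667 / (2.6583 · 2.8048) = -0.2667 / 7.4559 = -0.0358
  r[V,V] = 1 (diagonal).

R is symmetric with unit diagonal. Assembling:

R = [[1, -0.0358],
 [-0.0358, 1]]


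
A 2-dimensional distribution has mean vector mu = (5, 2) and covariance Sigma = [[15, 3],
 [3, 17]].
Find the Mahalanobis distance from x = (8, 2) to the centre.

Step 1 — centre the observation: (x - mu) = (3, 0).

Step 2 — invert Sigma. det(Sigma) = 15·17 - (3)² = 246.
  Sigma^{-1} = (1/det) · [[d, -b], [-b, a]] = [[0.0691, -0.0122],
 [-0.0122, 0.061]].

Step 3 — form the quadratic (x - mu)^T · Sigma^{-1} · (x - mu):
  Sigma^{-1} · (x - mu) = (0.2073, -0.0366).
  (x - mu)^T · [Sigma^{-1} · (x - mu)] = (3)·(0.2073) + (0)·(-0.0366) = 0.622.

Step 4 — take square root: d = √(0.622) ≈ 0.7886.

d(x, mu) = √(0.622) ≈ 0.7886


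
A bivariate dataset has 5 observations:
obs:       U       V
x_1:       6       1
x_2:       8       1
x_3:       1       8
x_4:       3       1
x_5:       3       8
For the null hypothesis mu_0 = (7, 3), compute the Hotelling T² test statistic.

Step 1 — sample mean vector:
  mean(U) = (6 + 8 + 1 + 3 + 3) / 5 = 21/5 = 4.2
  mean(V) = (1 + 1 + 8 + 1 + 8) / 5 = 19/5 = 3.8
  x̄ = (4.2, 3.8),  deviation x̄ - mu_0 = (4.2, 3.8) - (7, 3) = (-2.8, 0.8).

Step 2 — sample covariance matrix, S[i,j] = (1/(n-1)) · Σ_k (x_{k,i} - mean_i) · (x_{k,j} - mean_j), divisor n-1 = 4:
  S[U,U] = ((1.8)·(1.8) + (3.8)·(3.8) + (-3.2)·(-3.2) + (-1.2)·(-1.2) + (-1.2)·(-1.2)) / 4 = 30.8/4 = 7.7
  S[U,V] = ((1.8)·(-2.8) + (3.8)·(-2.8) + (-3.2)·(4.2) + (-1.2)·(-2.8) + (-1.2)·(4.2)) / 4 = -30.8/4 = -7.7
  S[V,V] = ((-2.8)·(-2.8) + (-2.8)·(-2.8) + (4.2)·(4.2) + (-2.8)·(-2.8) + (4.2)·(4.2)) / 4 = 58.8/4 = 14.7
  S = [[7.7, -7.7],
 [-7.7, 14.7]].

Step 3 — invert S. det(S) = 7.7·14.7 - (-7.7)² = 53.9.
  S^{-1} = (1/det) · [[d, -b], [-b, a]] = [[0.2727, 0.1429],
 [0.1429, 0.1429]].

Step 4 — quadratic form (x̄ - mu_0)^T · S^{-1} · (x̄ - mu_0):
  S^{-1} · (x̄ - mu_0) = (-0.6494, -0.2857),
  (x̄ - mu_0)^T · [...] = (-2.8)·(-0.6494) + (0.8)·(-0.2857) = 1.5896.

Step 5 — scale by n: T² = 5 · 1.5896 = 7.9481.

T² ≈ 7.9481


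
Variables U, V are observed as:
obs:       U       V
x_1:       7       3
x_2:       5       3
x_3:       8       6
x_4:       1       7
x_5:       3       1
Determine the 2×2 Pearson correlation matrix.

Step 1 — column means:
  mean(U) = (7 + 5 + 8 + 1 + 3) / 5 = 24/5 = 4.8
  mean(V) = (3 + 3 + 6 + 7 + 1) / 5 = 20/5 = 4

Step 2 — sample variances and covariances s[i,j] = (1/(n-1)) · Σ_k (x_{k,i} - mean_i) · (x_{k,j} - mean_j), with n-1 = 4:
  s[U,U] = ((2.2)·(2.2) + (0.2)·(0.2) + (3.2)·(3.2) + (-3.8)·(-3.8) + (-1.8)·(-1.8)) / 4 = 32.8/4 = 8.2
  s[U,V] = ((2.2)·(-1) + (0.2)·(-1) + (3.2)·(2) + (-3.8)·(3) + (-1.8)·(-3)) / 4 = -2/4 = -0.5
  s[V,V] = ((-1)·(-1) + (-1)·(-1) + (2)·(2) + (3)·(3) + (-3)·(-3)) / 4 = 24/4 = 6
  Sample standard deviations s_i = √(s[i,i]):
  s(U) = √(8.2) = 2.8636
  s(V) = √(6) = 2.4495

Step 3 — r_{ij} = s_{ij} / (s_i · s_j):
  r[U,U] = 1 (diagonal).
  r[U,V] = -0.5 / (2.8636 · 2.4495) = -0.5 / 7.0143 = -0.0713
  r[V,V] = 1 (diagonal).

R is symmetric with unit diagonal. Assembling:

R = [[1, -0.0713],
 [-0.0713, 1]]


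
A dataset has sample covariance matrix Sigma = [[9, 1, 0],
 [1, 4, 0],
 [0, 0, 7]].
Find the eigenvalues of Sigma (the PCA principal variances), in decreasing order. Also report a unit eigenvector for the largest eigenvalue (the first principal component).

Step 1 — characteristic polynomial p(λ) = det(λI - Sigma) = λ³ - tr·λ² + c_1·λ - det, where tr = trace, c_1 = sum of the principal 2×2 minors, det = det(Sigma):
  tr = 9 + 4 + 7 = 20,
  c_1 = (9·4 - (1)²) + (9·7 - (0)²) + (4·7 - (0)²) = 35 + 63 + 28 = 126,
  det = 9·(4·7 - (0)²) - (1)·((1)·7 - (0)·(0)) + (0)·((1)·(0) - 4·(0)) = 9·(28) - (1)·(7) + (0)·(0) = 245.
  So p(λ) = λ³ - 20λ² + 126λ - 245.
Step 2 — look for an integer root (rational root theorem: any rational root is an integer divisor of 245). Testing λ = 7:
  p(7) = 343 - 980 + 882 - 245 = 0  ✓
  Dividing out (λ - 7): p(λ) = (λ - 7)(λ² - 13λ + 35).
Step 3 — remaining eigenvalues from the quadratic λ² - 13λ + 35 = 0:
  Δ = 13² - 4·35 = 169 - 140 = 29,  λ = (13 ± √29)/2 = (13 ± 5.3852)/2 ≈ 9.1926 or 3.8074.
  Sorted: λ_1 = 9.1926,  λ_2 = 7,  λ_3 = 3.8074  (check: sum = 20 = tr ✓).

Step 4 — unit eigenvector for λ_1 ≈ 9.1926: v spans the null space of (Sigma - λ_1 I), whose rows are
  r_1 = (-0.1926, 1, 0),  r_2 = (1, -5.1926, 0),  r_3 = (0, 0, -2.1926).
  v is orthogonal to every row, so take v ∝ r_1 × r_3 = ((1)·(-2.1926) - (0)·(0), (0)·(0) - (-0.1926)·(-2.1926), (-0.1926)·(0) - (1)·(0)) ≈ (-2.1926, -0.4223, 0).
  Rescale (multiply by -1 so the first nonzero entry is positive): u = (2.1926, 0.4223, 0).
  ||u|| = √((2.1926)² + (0.4223)² + (0)²) = √(4.9857) ≈ 2.2329,  v_1 = u/||u|| ≈ (0.982, 0.1891, 0) (||v_1|| = 1).

λ_1 = 9.1926,  λ_2 = 7,  λ_3 = 3.8074;  v_1 ≈ (0.982, 0.1891, 0)


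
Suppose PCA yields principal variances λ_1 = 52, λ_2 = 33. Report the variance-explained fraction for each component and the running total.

Step 1 — total variance = trace(Sigma) = Σ λ_i = 52 + 33 = 85.

Step 2 — fraction explained by component i = λ_i / Σ λ:
  PC1: 52/85 = 0.6118
  PC2: 33/85 = 0.3882

Step 3 — cumulative fraction after k components = (λ_1 + ... + λ_k) / Σ λ:
  k = 1: 52/85 = 0.6118
  k = 2: (52 + 33)/85 = 85/85 = 1

Summary (fraction, with percent):

explained: PC1 0.6118 (61.18%), PC2 0.3882 (38.82%);  cumulative: 0.6118, 1


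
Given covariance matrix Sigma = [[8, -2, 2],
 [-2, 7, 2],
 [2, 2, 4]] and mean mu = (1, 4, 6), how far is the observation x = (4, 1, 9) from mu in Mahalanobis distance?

Step 1 — centre the observation: (x - mu) = (3, -3, 3).

Step 2 — invert Sigma (cofactor / det for 3×3, or solve directly):
  Sigma^{-1} = [[0.1818, 0.0909, -0.1364],
 [0.0909, 0.2121, -0.1515],
 [-0.1364, -0.1515, 0.3939]].

Step 3 — form the quadratic (x - mu)^T · Sigma^{-1} · (x - mu):
  Sigma^{-1} · (x - mu) = (-0.1364, -0.8182, 1.2273).
  (x - mu)^T · [Sigma^{-1} · (x - mu)] = (3)·(-0.1364) + (-3)·(-0.8182) + (3)·(1.2273) = 5.7273.

Step 4 — take square root: d = √(5.7273) ≈ 2.3932.

d(x, mu) = √(5.7273) ≈ 2.3932


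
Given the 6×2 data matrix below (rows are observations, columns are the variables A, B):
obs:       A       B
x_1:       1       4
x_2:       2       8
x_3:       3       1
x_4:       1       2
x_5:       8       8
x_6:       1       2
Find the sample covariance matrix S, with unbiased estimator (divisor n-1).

Step 1 — column means:
  mean(A) = (1 + 2 + 3 + 1 + 8 + 1) / 6 = 16/6 = 2.6667
  mean(B) = (4 + 8 + 1 + 2 + 8 + 2) / 6 = 25/6 = 4.1667

Step 2 — sample covariance S[i,j] = (1/(n-1)) · Σ_k (x_{k,i} - mean_i) · (x_{k,j} - mean_j), with n-1 = 5.
  S[A,A] = ((-1.6667)·(-1.6667) + (-0.6667)·(-0.6667) + (0.3333)·(0.3333) + (-1.6667)·(-1.6667) + (5.3333)·(5.3333) + (-1.6667)·(-1.6667)) / 5 = 37.3333/5 = 7.4667
  S[A,B] = ((-1.6667)·(-0.1667) + (-0.6667)·(3.8333) + (0.3333)·(-3.1667) + (-1.6667)·(-2.1667) + (5.3333)·(3.8333) + (-1.6667)·(-2.1667)) / 5 = 24.3333/5 = 4.8667
  S[B,B] = ((-0.1667)·(-0.1667) + (3.8333)·(3.8333) + (-3.1667)·(-3.1667) + (-2.1667)·(-2.1667) + (3.8333)·(3.8333) + (-2.1667)·(-2.1667)) / 5 = 48.8333/5 = 9.7667

S is symmetric (S[j,i] = S[i,j]). Assembling:

S = [[7.4667, 4.8667],
 [4.8667, 9.7667]]


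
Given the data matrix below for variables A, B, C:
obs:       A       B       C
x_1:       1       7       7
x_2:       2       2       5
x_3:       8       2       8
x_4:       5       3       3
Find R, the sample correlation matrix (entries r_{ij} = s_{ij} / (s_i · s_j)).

Step 1 — column means:
  mean(A) = (1 + 2 + 8 + 5) / 4 = 16/4 = 4
  mean(B) = (7 + 2 + 2 + 3) / 4 = 14/4 = 3.5
  mean(C) = (7 + 5 + 8 + 3) / 4 = 23/4 = 5.75

Step 2 — sample variances and covariances s[i,j] = (1/(n-1)) · Σ_k (x_{k,i} - mean_i) · (x_{k,j} - mean_j), with n-1 = 3:
  s[A,A] = ((-3)·(-3) + (-2)·(-2) + (4)·(4) + (1)·(1)) / 3 = 30/3 = 10
  s[A,B] = ((-3)·(3.5) + (-2)·(-1.5) + (4)·(-1.5) + (1)·(-0.5)) / 3 = -14/3 = -4.6667
  s[A,C] = ((-3)·(1.25) + (-2)·(-0.75) + (4)·(2.25) + (1)·(-2.75)) / 3 = 4/3 = 1.3333
  s[B,B] = ((3.5)·(3.5) + (-1.5)·(-1.5) + (-1.5)·(-1.5) + (-0.5)·(-0.5)) / 3 = 17/3 = 5.6667
  s[B,C] = ((3.5)·(1.25) + (-1.5)·(-0.75) + (-1.5)·(2.25) + (-0.5)·(-2.75)) / 3 = 3.5/3 = 1.1667
  s[C,C] = ((1.25)·(1.25) + (-0.75)·(-0.75) + (2.25)·(2.25) + (-2.75)·(-2.75)) / 3 = 14.75/3 = 4.9167
  Sample standard deviations s_i = √(s[i,i]):
  s(A) = √(10) = 3.1623
  s(B) = √(5.6667) = 2.3805
  s(C) = √(4.9167) = 2.2174

Step 3 — r_{ij} = s_{ij} / (s_i · s_j):
  r[A,A] = 1 (diagonal).
  r[A,B] = -4.6667 / (3.1623 · 2.3805) = -4.6667 / 7.5277 = -0.6199
  r[A,C] = 1.3333 / (3.1623 · 2.2174) = 1.3333 / 7.0119 = 0.1902
  r[B,B] = 1 (diagonal).
  r[B,C] = 1.1667 / (2.3805 · 2.2174) = 1.1667 / 5.2784 = 0.221
  r[C,C] = 1 (diagonal).

R is symmetric with unit diagonal. Assembling:

R = [[1, -0.6199, 0.1902],
 [-0.6199, 1, 0.221],
 [0.1902, 0.221, 1]]


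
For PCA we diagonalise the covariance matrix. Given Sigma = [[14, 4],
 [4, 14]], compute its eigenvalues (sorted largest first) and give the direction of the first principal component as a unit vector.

Step 1 — characteristic polynomial of 2×2 Sigma:
  det(Sigma - λI) = λ² - trace · λ + det = 0.
  trace = 14 + 14 = 28, det = 14·14 - (4)² = 180.
Step 2 — discriminant:
  Δ = trace² - 4·det = 784 - 720 = 64.
Step 3 — eigenvalues:
  λ = (trace ± √Δ)/2 = (28 ± 8)/2,
  λ_1 = 18,  λ_2 = 10.

Step 4 — unit eigenvector for λ_1: solve (Sigma - λ_1 I)v = 0. First row:
  (14 - 18)·v_x + (4)·v_y = 0, i.e. (-4)·v_x + (4)·v_y = 0,
  so v ∝ (b, λ_1 - a) = (4, 4) = u.
  ||u|| = √((4)² + (4)²) = √(32) ≈ 5.6569,
  v_1 = u/||u|| ≈ (0.7071, 0.7071) (||v_1|| = 1).

λ_1 = 18,  λ_2 = 10;  v_1 ≈ (0.7071, 0.7071)


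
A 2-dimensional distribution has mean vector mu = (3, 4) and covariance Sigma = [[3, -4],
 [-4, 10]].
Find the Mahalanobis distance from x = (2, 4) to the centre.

Step 1 — centre the observation: (x - mu) = (-1, 0).

Step 2 — invert Sigma. det(Sigma) = 3·10 - (-4)² = 14.
  Sigma^{-1} = (1/det) · [[d, -b], [-b, a]] = [[0.7143, 0.2857],
 [0.2857, 0.2143]].

Step 3 — form the quadratic (x - mu)^T · Sigma^{-1} · (x - mu):
  Sigma^{-1} · (x - mu) = (-0.7143, -0.2857).
  (x - mu)^T · [Sigma^{-1} · (x - mu)] = (-1)·(-0.7143) + (0)·(-0.2857) = 0.7143.

Step 4 — take square root: d = √(0.7143) ≈ 0.8452.

d(x, mu) = √(0.7143) ≈ 0.8452


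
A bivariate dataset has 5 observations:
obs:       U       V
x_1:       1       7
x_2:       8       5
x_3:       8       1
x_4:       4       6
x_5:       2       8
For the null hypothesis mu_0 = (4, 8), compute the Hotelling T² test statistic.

Step 1 — sample mean vector:
  mean(U) = (1 + 8 + 8 + 4 + 2) / 5 = 23/5 = 4.6
  mean(V) = (7 + 5 + 1 + 6 + 8) / 5 = 27/5 = 5.4
  x̄ = (4.6, 5.4),  deviation x̄ - mu_0 = (4.6, 5.4) - (4, 8) = (0.6, -2.6).

Step 2 — sample covariance matrix, S[i,j] = (1/(n-1)) · Σ_k (x_{k,i} - mean_i) · (x_{k,j} - mean_j), divisor n-1 = 4:
  S[U,U] = ((-3.6)·(-3.6) + (3.4)·(3.4) + (3.4)·(3.4) + (-0.6)·(-0.6) + (-2.6)·(-2.6)) / 4 = 43.2/4 = 10.8
  S[U,V] = ((-3.6)·(1.6) + (3.4)·(-0.4) + (3.4)·(-4.4) + (-0.6)·(0.6) + (-2.6)·(2.6)) / 4 = -29.2/4 = -7.3
  S[V,V] = ((1.6)·(1.6) + (-0.4)·(-0.4) + (-4.4)·(-4.4) + (0.6)·(0.6) + (2.6)·(2.6)) / 4 = 29.2/4 = 7.3
  S = [[10.8, -7.3],
 [-7.3, 7.3]].

Step 3 — invert S. det(S) = 10.8·7.3 - (-7.3)² = 25.55.
  S^{-1} = (1/det) · [[d, -b], [-b, a]] = [[0.2857, 0.2857],
 [0.2857, 0.4227]].

Step 4 — quadratic form (x̄ - mu_0)^T · S^{-1} · (x̄ - mu_0):
  S^{-1} · (x̄ - mu_0) = (-0.5714, -0.9276),
  (x̄ - mu_0)^T · [...] = (0.6)·(-0.5714) + (-2.6)·(-0.9276) = 2.0689.

Step 5 — scale by n: T² = 5 · 2.0689 = 10.3444.

T² ≈ 10.3444


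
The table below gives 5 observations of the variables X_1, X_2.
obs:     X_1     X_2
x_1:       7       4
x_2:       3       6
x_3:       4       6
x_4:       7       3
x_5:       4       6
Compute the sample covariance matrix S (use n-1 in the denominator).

Step 1 — column means:
  mean(X_1) = (7 + 3 + 4 + 7 + 4) / 5 = 25/5 = 5
  mean(X_2) = (4 + 6 + 6 + 3 + 6) / 5 = 25/5 = 5

Step 2 — sample covariance S[i,j] = (1/(n-1)) · Σ_k (x_{k,i} - mean_i) · (x_{k,j} - mean_j), with n-1 = 4.
  S[X_1,X_1] = ((2)·(2) + (-2)·(-2) + (-1)·(-1) + (2)·(2) + (-1)·(-1)) / 4 = 14/4 = 3.5
  S[X_1,X_2] = ((2)·(-1) + (-2)·(1) + (-1)·(1) + (2)·(-2) + (-1)·(1)) / 4 = -10/4 = -2.5
  S[X_2,X_2] = ((-1)·(-1) + (1)·(1) + (1)·(1) + (-2)·(-2) + (1)·(1)) / 4 = 8/4 = 2

S is symmetric (S[j,i] = S[i,j]). Assembling:

S = [[3.5, -2.5],
 [-2.5, 2]]


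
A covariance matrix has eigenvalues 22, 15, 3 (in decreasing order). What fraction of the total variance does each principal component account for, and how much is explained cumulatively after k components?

Step 1 — total variance = trace(Sigma) = Σ λ_i = 22 + 15 + 3 = 40.

Step 2 — fraction explained by component i = λ_i / Σ λ:
  PC1: 22/40 = 0.55
  PC2: 15/40 = 0.375
  PC3: 3/40 = 0.075

Step 3 — cumulative fraction after k components = (λ_1 + ... + λ_k) / Σ λ:
  k = 1: 22/40 = 0.55
  k = 2: (22 + 15)/40 = 37/40 = 0.925
  k = 3: (22 + 15 + 3)/40 = 40/40 = 1

Summary (fraction, with percent):

explained: PC1 0.55 (55%), PC2 0.375 (37.5%), PC3 0.075 (7.5%);  cumulative: 0.55, 0.925, 1


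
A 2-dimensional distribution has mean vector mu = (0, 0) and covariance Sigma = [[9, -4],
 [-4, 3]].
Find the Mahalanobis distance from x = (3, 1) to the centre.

Step 1 — centre the observation: (x - mu) = (3, 1).

Step 2 — invert Sigma. det(Sigma) = 9·3 - (-4)² = 11.
  Sigma^{-1} = (1/det) · [[d, -b], [-b, a]] = [[0.2727, 0.3636],
 [0.3636, 0.8182]].

Step 3 — form the quadratic (x - mu)^T · Sigma^{-1} · (x - mu):
  Sigma^{-1} · (x - mu) = (1.1818, 1.9091).
  (x - mu)^T · [Sigma^{-1} · (x - mu)] = (3)·(1.1818) + (1)·(1.9091) = 5.4545.

Step 4 — take square root: d = √(5.4545) ≈ 2.3355.

d(x, mu) = √(5.4545) ≈ 2.3355


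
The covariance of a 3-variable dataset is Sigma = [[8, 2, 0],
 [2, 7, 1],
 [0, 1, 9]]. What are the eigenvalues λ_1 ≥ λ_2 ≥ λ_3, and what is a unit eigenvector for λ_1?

Step 1 — characteristic polynomial p(λ) = det(λI - Sigma) = λ³ - tr·λ² + c_1·λ - det, where tr = trace, c_1 = sum of the principal 2×2 minors, det = det(Sigma):
  tr = 8 + 7 + 9 = 24,
  c_1 = (8·7 - (2)²) + (8·9 - (0)²) + (7·9 - (1)²) = 52 + 72 + 62 = 186,
  det = 8·(7·9 - (1)²) - (2)·((2)·9 - (1)·(0)) + (0)·((2)·(1) - 7·(0)) = 8·(62) - (2)·(18) + (0)·(2) = 460.
  So p(λ) = λ³ - 24λ² + 186λ - 460.
Step 2 — look for an integer root (rational root theorem: any rational root is an integer divisor of 460). Testing λ = 10:
  p(10) = 1000 - 2400 + 1860 - 460 = 0  ✓
  Dividing out (λ - 10): p(λ) = (λ - 10)(λ² - 14λ + 46).
Step 3 — remaining eigenvalues from the quadratic λ² - 14λ + 46 = 0:
  Δ = 14² - 4·46 = 196 - 184 = 12,  λ = (14 ± √12)/2 = (14 ± 3.4641)/2 ≈ 8.7321 or 5.2679.
  Sorted: λ_1 = 10,  λ_2 = 8.7321,  λ_3 = 5.2679  (check: sum = 24 = tr ✓).

Step 4 — unit eigenvector for λ_1 = 10: v spans the null space of (Sigma - λ_1 I), whose rows are
  r_1 = (-2, 2, 0),  r_2 = (2, -3, 1),  r_3 = (0, 1, -1).
  v is orthogonal to every row, so take v ∝ r_1 × r_2 = ((2)·(1) - (0)·(-3), (0)·(2) - (-2)·(1), (-2)·(-3) - (2)·(2)) = (2, 2, 2).
  Rescale (divide by 2): u = (1, 1, 1).
  ||u|| = √((1)² + (1)² + (1)²) = √(3) ≈ 1.7321,  v_1 = u/||u|| ≈ (0.5774, 0.5774, 0.5774) (||v_1|| = 1).

λ_1 = 10,  λ_2 = 8.7321,  λ_3 = 5.2679;  v_1 ≈ (0.5774, 0.5774, 0.5774)


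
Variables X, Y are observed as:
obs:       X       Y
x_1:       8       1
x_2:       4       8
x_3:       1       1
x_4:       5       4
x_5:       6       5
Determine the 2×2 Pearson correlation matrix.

Step 1 — column means:
  mean(X) = (8 + 4 + 1 + 5 + 6) / 5 = 24/5 = 4.8
  mean(Y) = (1 + 8 + 1 + 4 + 5) / 5 = 19/5 = 3.8

Step 2 — sample variances and covariances s[i,j] = (1/(n-1)) · Σ_k (x_{k,i} - mean_i) · (x_{k,j} - mean_j), with n-1 = 4:
  s[X,X] = ((3.2)·(3.2) + (-0.8)·(-0.8) + (-3.8)·(-3.8) + (0.2)·(0.2) + (1.2)·(1.2)) / 4 = 26.8/4 = 6.7
  s[X,Y] = ((3.2)·(-2.8) + (-0.8)·(4.2) + (-3.8)·(-2.8) + (0.2)·(0.2) + (1.2)·(1.2)) / 4 = -0.2/4 = -0.05
  s[Y,Y] = ((-2.8)·(-2.8) + (4.2)·(4.2) + (-2.8)·(-2.8) + (0.2)·(0.2) + (1.2)·(1.2)) / 4 = 34.8/4 = 8.7
  Sample standard deviations s_i = √(s[i,i]):
  s(X) = √(6.7) = 2.5884
  s(Y) = √(8.7) = 2.9496

Step 3 — r_{ij} = s_{ij} / (s_i · s_j):
  r[X,X] = 1 (diagonal).
  r[X,Y] = -0.05 / (2.5884 · 2.9496) = -0.05 / 7.6348 = -0.0065
  r[Y,Y] = 1 (diagonal).

R is symmetric with unit diagonal. Assembling:

R = [[1, -0.0065],
 [-0.0065, 1]]


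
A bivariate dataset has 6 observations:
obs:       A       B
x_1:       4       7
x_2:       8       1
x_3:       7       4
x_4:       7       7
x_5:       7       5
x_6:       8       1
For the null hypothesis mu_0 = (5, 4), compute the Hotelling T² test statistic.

Step 1 — sample mean vector:
  mean(A) = (4 + 8 + 7 + 7 + 7 + 8) / 6 = 41/6 = 6.8333
  mean(B) = (7 + 1 + 4 + 7 + 5 + 1) / 6 = 25/6 = 4.1667
  x̄ = (6.8333, 4.1667),  deviation x̄ - mu_0 = (6.8333, 4.1667) - (5, 4) = (1.8333, 0.1667).

Step 2 — sample covariance matrix, S[i,j] = (1/(n-1)) · Σ_k (x_{k,i} - mean_i) · (x_{k,j} - mean_j), divisor n-1 = 5:
  S[A,A] = ((-2.8333)·(-2.8333) + (1.1667)·(1.1667) + (0.1667)·(0.1667) + (0.1667)·(0.1667) + (0.1667)·(0.1667) + (1.1667)·(1.1667)) / 5 = 10.8333/5 = 2.1667
  S[A,B] = ((-2.8333)·(2.8333) + (1.1667)·(-3.1667) + (0.1667)·(-0.1667) + (0.1667)·(2.8333) + (0.1667)·(0.8333) + (1.1667)·(-3.1667)) / 5 = -14.8333/5 = -2.9667
  S[B,B] = ((2.8333)·(2.8333) + (-3.1667)·(-3.1667) + (-0.1667)·(-0.1667) + (2.8333)·(2.8333) + (0.8333)·(0.8333) + (-3.1667)·(-3.1667)) / 5 = 36.8333/5 = 7.3667
  S = [[2.1667, -2.9667],
 [-2.9667, 7.3667]].

Step 3 — invert S. det(S) = 2.1667·7.3667 - (-2.9667)² = 7.16.
  S^{-1} = (1/det) · [[d, -b], [-b, a]] = [[1.0289, 0.4143],
 [0.4143, 0.3026]].

Step 4 — quadratic form (x̄ - mu_0)^T · S^{-1} · (x̄ - mu_0):
  S^{-1} · (x̄ - mu_0) = (1.9553, 0.8101),
  (x̄ - mu_0)^T · [...] = (1.8333)·(1.9553) + (0.1667)·(0.8101) = 3.7197.

Step 5 — scale by n: T² = 6 · 3.7197 = 22.3184.

T² ≈ 22.3184


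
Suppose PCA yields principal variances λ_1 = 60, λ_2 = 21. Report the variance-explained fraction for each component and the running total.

Step 1 — total variance = trace(Sigma) = Σ λ_i = 60 + 21 = 81.

Step 2 — fraction explained by component i = λ_i / Σ λ:
  PC1: 60/81 = 0.7407
  PC2: 21/81 = 0.2593

Step 3 — cumulative fraction after k components = (λ_1 + ... + λ_k) / Σ λ:
  k = 1: 60/81 = 0.7407
  k = 2: (60 + 21)/81 = 81/81 = 1

Summary (fraction, with percent):

explained: PC1 0.7407 (74.07%), PC2 0.2593 (25.93%);  cumulative: 0.7407, 1


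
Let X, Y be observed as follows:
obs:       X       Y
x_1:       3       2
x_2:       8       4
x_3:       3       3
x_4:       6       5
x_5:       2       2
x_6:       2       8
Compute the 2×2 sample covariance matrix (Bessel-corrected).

Step 1 — column means:
  mean(X) = (3 + 8 + 3 + 6 + 2 + 2) / 6 = 24/6 = 4
  mean(Y) = (2 + 4 + 3 + 5 + 2 + 8) / 6 = 24/6 = 4

Step 2 — sample covariance S[i,j] = (1/(n-1)) · Σ_k (x_{k,i} - mean_i) · (x_{k,j} - mean_j), with n-1 = 5.
  S[X,X] = ((-1)·(-1) + (4)·(4) + (-1)·(-1) + (2)·(2) + (-2)·(-2) + (-2)·(-2)) / 5 = 30/5 = 6
  S[X,Y] = ((-1)·(-2) + (4)·(0) + (-1)·(-1) + (2)·(1) + (-2)·(-2) + (-2)·(4)) / 5 = 1/5 = 0.2
  S[Y,Y] = ((-2)·(-2) + (0)·(0) + (-1)·(-1) + (1)·(1) + (-2)·(-2) + (4)·(4)) / 5 = 26/5 = 5.2

S is symmetric (S[j,i] = S[i,j]). Assembling:

S = [[6, 0.2],
 [0.2, 5.2]]


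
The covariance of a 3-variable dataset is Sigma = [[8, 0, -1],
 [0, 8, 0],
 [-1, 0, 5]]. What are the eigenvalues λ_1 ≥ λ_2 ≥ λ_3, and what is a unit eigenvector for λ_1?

Step 1 — characteristic polynomial p(λ) = det(λI - Sigma) = λ³ - tr·λ² + c_1·λ - det, where tr = trace, c_1 = sum of the principal 2×2 minors, det = det(Sigma):
  tr = 8 + 8 + 5 = 21,
  c_1 = (8·8 - (0)²) + (8·5 - (-1)²) + (8·5 - (0)²) = 64 + 39 + 40 = 143,
  det = 8·(8·5 - (0)²) - (0)·((0)·5 - (0)·(-1)) + (-1)·((0)·(0) - 8·(-1)) = 8·(40) - (0)·(0) + (-1)·(8) = 312.
  So p(λ) = λ³ - 21λ² + 143λ - 312.
Step 2 — look for an integer root (rational root theorem: any rational root is an integer divisor of 312). Testing λ = 8:
  p(8) = 512 - 1344 + 1144 - 312 = 0  ✓
  Dividing out (λ - 8): p(λ) = (λ - 8)(λ² - 13λ + 39).
Step 3 — remaining eigenvalues from the quadratic λ² - 13λ + 39 = 0:
  Δ = 13² - 4·39 = 169 - 156 = 13,  λ = (13 ± √13)/2 = (13 ± 3.6056)/2 ≈ 8.3028 or 4.6972.
  Sorted: λ_1 = 8.3028,  λ_2 = 8,  λ_3 = 4.6972  (check: sum = 21 = tr ✓).

Step 4 — unit eigenvector for λ_1 ≈ 8.3028: v spans the null space of (Sigma - λ_1 I), whose rows are
  r_1 = (-0.3028, 0, -1),  r_2 = (0, -0.3028, 0),  r_3 = (-1, 0, -3.3028).
  v is orthogonal to every row, so take v ∝ r_1 × r_2 = ((0)·(0) - (-1)·(-0.3028), (-1)·(0) - (-0.3028)·(0), (-0.3028)·(-0.3028) - (0)·(0)) ≈ (-0.3028, 0, 0.0917).
  Rescale (multiply by -1 so the first nonzero entry is positive): u = (0.3028, 0, -0.0917).
  ||u|| = √((0.3028)² + (0)² + (-0.0917)²) = √(0.1001) ≈ 0.3163,  v_1 = u/||u|| ≈ (0.9571, 0, -0.2898) (||v_1|| = 1).

λ_1 = 8.3028,  λ_2 = 8,  λ_3 = 4.6972;  v_1 ≈ (0.9571, 0, -0.2898)


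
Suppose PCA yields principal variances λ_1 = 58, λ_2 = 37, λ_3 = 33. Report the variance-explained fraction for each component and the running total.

Step 1 — total variance = trace(Sigma) = Σ λ_i = 58 + 37 + 33 = 128.

Step 2 — fraction explained by component i = λ_i / Σ λ:
  PC1: 58/128 = 0.4531
  PC2: 37/128 = 0.2891
  PC3: 33/128 = 0.2578

Step 3 — cumulative fraction after k components = (λ_1 + ... + λ_k) / Σ λ:
  k = 1: 58/128 = 0.4531
  k = 2: (58 + 37)/128 = 95/128 = 0.7422
  k = 3: (58 + 37 + 33)/128 = 128/128 = 1

Summary (fraction, with percent):

explained: PC1 0.4531 (45.31%), PC2 0.2891 (28.91%), PC3 0.2578 (25.78%);  cumulative: 0.4531, 0.7422, 1


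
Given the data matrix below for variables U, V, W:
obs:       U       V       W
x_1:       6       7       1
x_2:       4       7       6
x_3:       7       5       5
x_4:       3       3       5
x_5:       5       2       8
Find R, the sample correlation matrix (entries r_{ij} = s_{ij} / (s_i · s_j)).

Step 1 — column means:
  mean(U) = (6 + 4 + 7 + 3 + 5) / 5 = 25/5 = 5
  mean(V) = (7 + 7 + 5 + 3 + 2) / 5 = 24/5 = 4.8
  mean(W) = (1 + 6 + 5 + 5 + 8) / 5 = 25/5 = 5

Step 2 — sample variances and covariances s[i,j] = (1/(n-1)) · Σ_k (x_{k,i} - mean_i) · (x_{k,j} - mean_j), with n-1 = 4:
  s[U,U] = ((1)·(1) + (-1)·(-1) + (2)·(2) + (-2)·(-2) + (0)·(0)) / 4 = 10/4 = 2.5
  s[U,V] = ((1)·(2.2) + (-1)·(2.2) + (2)·(0.2) + (-2)·(-1.8) + (0)·(-2.8)) / 4 = 4/4 = 1
  s[U,W] = ((1)·(-4) + (-1)·(1) + (2)·(0) + (-2)·(0) + (0)·(3)) / 4 = -5/4 = -1.25
  s[V,V] = ((2.2)·(2.2) + (2.2)·(2.2) + (0.2)·(0.2) + (-1.8)·(-1.8) + (-2.8)·(-2.8)) / 4 = 20.8/4 = 5.2
  s[V,W] = ((2.2)·(-4) + (2.2)·(1) + (0.2)·(0) + (-1.8)·(0) + (-2.8)·(3)) / 4 = -15/4 = -3.75
  s[W,W] = ((-4)·(-4) + (1)·(1) + (0)·(0) + (0)·(0) + (3)·(3)) / 4 = 26/4 = 6.5
  Sample standard deviations s_i = √(s[i,i]):
  s(U) = √(2.5) = 1.5811
  s(V) = √(5.2) = 2.2804
  s(W) = √(6.5) = 2.5495

Step 3 — r_{ij} = s_{ij} / (s_i · s_j):
  r[U,U] = 1 (diagonal).
  r[U,V] = 1 / (1.5811 · 2.2804) = 1 / 3.6056 = 0.2774
  r[U,W] = -1.25 / (1.5811 · 2.5495) = -1.25 / 4.0311 = -0.3101
  r[V,V] = 1 (diagonal).
  r[V,W] = -3.75 / (2.2804 · 2.5495) = -3.75 / 5.8138 = -0.645
  r[W,W] = 1 (diagonal).

R is symmetric with unit diagonal. Assembling:

R = [[1, 0.2774, -0.3101],
 [0.2774, 1, -0.645],
 [-0.3101, -0.645, 1]]


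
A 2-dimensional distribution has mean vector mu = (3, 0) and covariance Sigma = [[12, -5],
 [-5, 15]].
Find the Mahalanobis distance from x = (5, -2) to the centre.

Step 1 — centre the observation: (x - mu) = (2, -2).

Step 2 — invert Sigma. det(Sigma) = 12·15 - (-5)² = 155.
  Sigma^{-1} = (1/det) · [[d, -b], [-b, a]] = [[0.0968, 0.0323],
 [0.0323, 0.0774]].

Step 3 — form the quadratic (x - mu)^T · Sigma^{-1} · (x - mu):
  Sigma^{-1} · (x - mu) = (0.129, -0.0903).
  (x - mu)^T · [Sigma^{-1} · (x - mu)] = (2)·(0.129) + (-2)·(-0.0903) = 0.4387.

Step 4 — take square root: d = √(0.4387) ≈ 0.6624.

d(x, mu) = √(0.4387) ≈ 0.6624


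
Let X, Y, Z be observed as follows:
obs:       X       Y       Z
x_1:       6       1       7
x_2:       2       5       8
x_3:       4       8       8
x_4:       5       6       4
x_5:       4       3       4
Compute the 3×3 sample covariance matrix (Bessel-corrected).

Step 1 — column means:
  mean(X) = (6 + 2 + 4 + 5 + 4) / 5 = 21/5 = 4.2
  mean(Y) = (1 + 5 + 8 + 6 + 3) / 5 = 23/5 = 4.6
  mean(Z) = (7 + 8 + 8 + 4 + 4) / 5 = 31/5 = 6.2

Step 2 — sample covariance S[i,j] = (1/(n-1)) · Σ_k (x_{k,i} - mean_i) · (x_{k,j} - mean_j), with n-1 = 4.
  S[X,X] = ((1.8)·(1.8) + (-2.2)·(-2.2) + (-0.2)·(-0.2) + (0.8)·(0.8) + (-0.2)·(-0.2)) / 4 = 8.8/4 = 2.2
  S[X,Y] = ((1.8)·(-3.6) + (-2.2)·(0.4) + (-0.2)·(3.4) + (0.8)·(1.4) + (-0.2)·(-1.6)) / 4 = -6.6/4 = -1.65
  S[X,Z] = ((1.8)·(0.8) + (-2.2)·(1.8) + (-0.2)·(1.8) + (0.8)·(-2.2) + (-0.2)·(-2.2)) / 4 = -4.2/4 = -1.05
  S[Y,Y] = ((-3.6)·(-3.6) + (0.4)·(0.4) + (3.4)·(3.4) + (1.4)·(1.4) + (-1.6)·(-1.6)) / 4 = 29.2/4 = 7.3
  S[Y,Z] = ((-3.6)·(0.8) + (0.4)·(1.8) + (3.4)·(1.8) + (1.4)·(-2.2) + (-1.6)·(-2.2)) / 4 = 4.4/4 = 1.1
  S[Z,Z] = ((0.8)·(0.8) + (1.8)·(1.8) + (1.8)·(1.8) + (-2.2)·(-2.2) + (-2.2)·(-2.2)) / 4 = 16.8/4 = 4.2

S is symmetric (S[j,i] = S[i,j]). Assembling:

S = [[2.2, -1.65, -1.05],
 [-1.65, 7.3, 1.1],
 [-1.05, 1.1, 4.2]]


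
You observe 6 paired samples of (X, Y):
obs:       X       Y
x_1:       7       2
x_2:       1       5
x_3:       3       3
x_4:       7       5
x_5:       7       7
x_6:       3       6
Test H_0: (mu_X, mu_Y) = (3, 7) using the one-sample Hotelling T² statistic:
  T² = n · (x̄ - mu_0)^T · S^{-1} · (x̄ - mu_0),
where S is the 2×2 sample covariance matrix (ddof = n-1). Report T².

Step 1 — sample mean vector:
  mean(X) = (7 + 1 + 3 + 7 + 7 + 3) / 6 = 28/6 = 4.6667
  mean(Y) = (2 + 5 + 3 + 5 + 7 + 6) / 6 = 28/6 = 4.6667
  x̄ = (4.6667, 4.6667),  deviation x̄ - mu_0 = (4.6667, 4.6667) - (3, 7) = (1.6667, -2.3333).

Step 2 — sample covariance matrix, S[i,j] = (1/(n-1)) · Σ_k (x_{k,i} - mean_i) · (x_{k,j} - mean_j), divisor n-1 = 5:
  S[X,X] = ((2.3333)·(2.3333) + (-3.6667)·(-3.6667) + (-1.6667)·(-1.6667) + (2.3333)·(2.3333) + (2.3333)·(2.3333) + (-1.6667)·(-1.6667)) / 5 = 35.3333/5 = 7.0667
  S[X,Y] = ((2.3333)·(-2.6667) + (-3.6667)·(0.3333) + (-1.6667)·(-1.6667) + (2.3333)·(0.3333) + (2.3333)·(2.3333) + (-1.6667)·(1.3333)) / 5 = -0.6667/5 = -0.1333
  S[Y,Y] = ((-2.6667)·(-2.6667) + (0.3333)·(0.3333) + (-1.6667)·(-1.6667) + (0.3333)·(0.3333) + (2.3333)·(2.3333) + (1.3333)·(1.3333)) / 5 = 17.3333/5 = 3.4667
  S = [[7.0667, -0.1333],
 [-0.1333, 3.4667]].

Step 3 — invert S. det(S) = 7.0667·3.4667 - (-0.1333)² = 24.48.
  S^{-1} = (1/det) · [[d, -b], [-b, a]] = [[0.1416, 0.0054],
 [0.0054, 0.2887]].

Step 4 — quadratic form (x̄ - mu_0)^T · S^{-1} · (x̄ - mu_0):
  S^{-1} · (x̄ - mu_0) = (0.2233, -0.6645),
  (x̄ - mu_0)^T · [...] = (1.6667)·(0.2233) + (-2.3333)·(-0.6645) = 1.9227.

Step 5 — scale by n: T² = 6 · 1.9227 = 11.5359.

T² ≈ 11.5359


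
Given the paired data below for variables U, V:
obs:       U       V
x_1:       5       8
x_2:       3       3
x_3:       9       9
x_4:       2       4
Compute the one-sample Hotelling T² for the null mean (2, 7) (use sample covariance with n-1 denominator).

Step 1 — sample mean vector:
  mean(U) = (5 + 3 + 9 + 2) / 4 = 19/4 = 4.75
  mean(V) = (8 + 3 + 9 + 4) / 4 = 24/4 = 6
  x̄ = (4.75, 6),  deviation x̄ - mu_0 = (4.75, 6) - (2, 7) = (2.75, -1).

Step 2 — sample covariance matrix, S[i,j] = (1/(n-1)) · Σ_k (x_{k,i} - mean_i) · (x_{k,j} - mean_j), divisor n-1 = 3:
  S[U,U] = ((0.25)·(0.25) + (-1.75)·(-1.75) + (4.25)·(4.25) + (-2.75)·(-2.75)) / 3 = 28.75/3 = 9.5833
  S[U,V] = ((0.25)·(2) + (-1.75)·(-3) + (4.25)·(3) + (-2.75)·(-2)) / 3 = 24/3 = 8
  S[V,V] = ((2)·(2) + (-3)·(-3) + (3)·(3) + (-2)·(-2)) / 3 = 26/3 = 8.6667
  S = [[9.5833, 8],
 [8, 8.6667]].

Step 3 — invert S. det(S) = 9.5833·8.6667 - (8)² = 19.0556.
  S^{-1} = (1/det) · [[d, -b], [-b, a]] = [[0.4548, -0.4198],
 [-0.4198, 0.5029]].

Step 4 — quadratic form (x̄ - mu_0)^T · S^{-1} · (x̄ - mu_0):
  S^{-1} · (x̄ - mu_0) = (1.6706, -1.6574),
  (x̄ - mu_0)^T · [...] = (2.75)·(1.6706) + (-1)·(-1.6574) = 6.2515.

Step 5 — scale by n: T² = 4 · 6.2515 = 25.0058.

T² ≈ 25.0058


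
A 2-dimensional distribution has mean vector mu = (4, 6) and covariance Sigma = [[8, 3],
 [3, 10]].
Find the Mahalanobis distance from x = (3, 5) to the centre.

Step 1 — centre the observation: (x - mu) = (-1, -1).

Step 2 — invert Sigma. det(Sigma) = 8·10 - (3)² = 71.
  Sigma^{-1} = (1/det) · [[d, -b], [-b, a]] = [[0.1408, -0.0423],
 [-0.0423, 0.1127]].

Step 3 — form the quadratic (x - mu)^T · Sigma^{-1} · (x - mu):
  Sigma^{-1} · (x - mu) = (-0.0986, -0.0704).
  (x - mu)^T · [Sigma^{-1} · (x - mu)] = (-1)·(-0.0986) + (-1)·(-0.0704) = 0.169.

Step 4 — take square root: d = √(0.169) ≈ 0.4111.

d(x, mu) = √(0.169) ≈ 0.4111


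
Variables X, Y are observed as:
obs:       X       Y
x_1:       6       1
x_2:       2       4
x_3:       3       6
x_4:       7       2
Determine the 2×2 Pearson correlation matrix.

Step 1 — column means:
  mean(X) = (6 + 2 + 3 + 7) / 4 = 18/4 = 4.5
  mean(Y) = (1 + 4 + 6 + 2) / 4 = 13/4 = 3.25

Step 2 — sample variances and covariances s[i,j] = (1/(n-1)) · Σ_k (x_{k,i} - mean_i) · (x_{k,j} - mean_j), with n-1 = 3:
  s[X,X] = ((1.5)·(1.5) + (-2.5)·(-2.5) + (-1.5)·(-1.5) + (2.5)·(2.5)) / 3 = 17/3 = 5.6667
  s[X,Y] = ((1.5)·(-2.25) + (-2.5)·(0.75) + (-1.5)·(2.75) + (2.5)·(-1.25)) / 3 = -12.5/3 = -4.1667
  s[Y,Y] = ((-2.25)·(-2.25) + (0.75)·(0.75) + (2.75)·(2.75) + (-1.25)·(-1.25)) / 3 = 14.75/3 = 4.9167
  Sample standard deviations s_i = √(s[i,i]):
  s(X) = √(5.6667) = 2.3805
  s(Y) = √(4.9167) = 2.2174

Step 3 — r_{ij} = s_{ij} / (s_i · s_j):
  r[X,X] = 1 (diagonal).
  r[X,Y] = -4.1667 / (2.3805 · 2.2174) = -4.1667 / 5.2784 = -0.7894
  r[Y,Y] = 1 (diagonal).

R is symmetric with unit diagonal. Assembling:

R = [[1, -0.7894],
 [-0.7894, 1]]


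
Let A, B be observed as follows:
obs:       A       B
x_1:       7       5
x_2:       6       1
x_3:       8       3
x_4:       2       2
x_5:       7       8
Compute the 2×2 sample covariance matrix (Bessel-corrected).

Step 1 — column means:
  mean(A) = (7 + 6 + 8 + 2 + 7) / 5 = 30/5 = 6
  mean(B) = (5 + 1 + 3 + 2 + 8) / 5 = 19/5 = 3.8

Step 2 — sample covariance S[i,j] = (1/(n-1)) · Σ_k (x_{k,i} - mean_i) · (x_{k,j} - mean_j), with n-1 = 4.
  S[A,A] = ((1)·(1) + (0)·(0) + (2)·(2) + (-4)·(-4) + (1)·(1)) / 4 = 22/4 = 5.5
  S[A,B] = ((1)·(1.2) + (0)·(-2.8) + (2)·(-0.8) + (-4)·(-1.8) + (1)·(4.2)) / 4 = 11/4 = 2.75
  S[B,B] = ((1.2)·(1.2) + (-2.8)·(-2.8) + (-0.8)·(-0.8) + (-1.8)·(-1.8) + (4.2)·(4.2)) / 4 = 30.8/4 = 7.7

S is symmetric (S[j,i] = S[i,j]). Assembling:

S = [[5.5, 2.75],
 [2.75, 7.7]]


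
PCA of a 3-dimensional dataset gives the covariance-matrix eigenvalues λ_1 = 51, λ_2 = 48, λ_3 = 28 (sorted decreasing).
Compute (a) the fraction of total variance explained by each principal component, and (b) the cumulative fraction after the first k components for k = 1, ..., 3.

Step 1 — total variance = trace(Sigma) = Σ λ_i = 51 + 48 + 28 = 127.

Step 2 — fraction explained by component i = λ_i / Σ λ:
  PC1: 51/127 = 0.4016
  PC2: 48/127 = 0.378
  PC3: 28/127 = 0.2205

Step 3 — cumulative fraction after k components = (λ_1 + ... + λ_k) / Σ λ:
  k = 1: 51/127 = 0.4016
  k = 2: (51 + 48)/127 = 99/127 = 0.7795
  k = 3: (51 + 48 + 28)/127 = 127/127 = 1

Summary (fraction, with percent):

explained: PC1 0.4016 (40.16%), PC2 0.378 (37.8%), PC3 0.2205 (22.05%);  cumulative: 0.4016, 0.7795, 1


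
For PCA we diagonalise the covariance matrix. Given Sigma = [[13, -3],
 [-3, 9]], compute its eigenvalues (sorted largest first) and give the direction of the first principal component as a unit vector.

Step 1 — characteristic polynomial of 2×2 Sigma:
  det(Sigma - λI) = λ² - trace · λ + det = 0.
  trace = 13 + 9 = 22, det = 13·9 - (-3)² = 108.
Step 2 — discriminant:
  Δ = trace² - 4·det = 484 - 432 = 52.
Step 3 — eigenvalues:
  λ = (trace ± √Δ)/2 = (22 ± 7.2111)/2,
  λ_1 = 14.6056,  λ_2 = 7.3944.

Step 4 — unit eigenvector for λ_1: solve (Sigma - λ_1 I)v = 0. First row:
  (13 - 14.6056)·v_x + (-3)·v_y = 0, i.e. (-1.6056)·v_x + (-3)·v_y = 0,
  so v ∝ (b, λ_1 - a) = (-3, 1.6056); multiply by -1 so the first entry is positive: u = (3, -1.6056).
  ||u|| = √((3)² + (-1.6056)²) = √(11.5778) ≈ 3.4026,
  v_1 = u/||u|| ≈ (0.8817, -0.4719) (||v_1|| = 1).

λ_1 = 14.6056,  λ_2 = 7.3944;  v_1 ≈ (0.8817, -0.4719)


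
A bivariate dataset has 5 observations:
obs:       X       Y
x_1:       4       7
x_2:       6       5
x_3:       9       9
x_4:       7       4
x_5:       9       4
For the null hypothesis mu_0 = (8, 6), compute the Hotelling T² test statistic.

Step 1 — sample mean vector:
  mean(X) = (4 + 6 + 9 + 7 + 9) / 5 = 35/5 = 7
  mean(Y) = (7 + 5 + 9 + 4 + 4) / 5 = 29/5 = 5.8
  x̄ = (7, 5.8),  deviation x̄ - mu_0 = (7, 5.8) - (8, 6) = (-1, -0.2).

Step 2 — sample covariance matrix, S[i,j] = (1/(n-1)) · Σ_k (x_{k,i} - mean_i) · (x_{k,j} - mean_j), divisor n-1 = 4:
  S[X,X] = ((-3)·(-3) + (-1)·(-1) + (2)·(2) + (0)·(0) + (2)·(2)) / 4 = 18/4 = 4.5
  S[X,Y] = ((-3)·(1.2) + (-1)·(-0.8) + (2)·(3.2) + (0)·(-1.8) + (2)·(-1.8)) / 4 = 0/4 = 0
  S[Y,Y] = ((1.2)·(1.2) + (-0.8)·(-0.8) + (3.2)·(3.2) + (-1.8)·(-1.8) + (-1.8)·(-1.8)) / 4 = 18.8/4 = 4.7
  S = [[4.5, 0],
 [0, 4.7]].

Step 3 — invert S. det(S) = 4.5·4.7 - (0)² = 21.15.
  S^{-1} = (1/det) · [[d, -b], [-b, a]] = [[0.2222, 0],
 [0, 0.2128]].

Step 4 — quadratic form (x̄ - mu_0)^T · S^{-1} · (x̄ - mu_0):
  S^{-1} · (x̄ - mu_0) = (-0.2222, -0.0426),
  (x̄ - mu_0)^T · [...] = (-1)·(-0.2222) + (-0.2)·(-0.0426) = 0.2307.

Step 5 — scale by n: T² = 5 · 0.2307 = 1.1537.

T² ≈ 1.1537
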